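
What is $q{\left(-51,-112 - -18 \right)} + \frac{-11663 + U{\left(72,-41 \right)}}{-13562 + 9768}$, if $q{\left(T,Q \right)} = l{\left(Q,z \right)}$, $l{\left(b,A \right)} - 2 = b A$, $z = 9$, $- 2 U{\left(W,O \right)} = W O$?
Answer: $- \frac{3191949}{3794} \approx -841.31$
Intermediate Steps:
$U{\left(W,O \right)} = - \frac{O W}{2}$ ($U{\left(W,O \right)} = - \frac{W O}{2} = - \frac{O W}{2}$)
$l{\left(b,A \right)} = 2 + A b$ ($l{\left(b,A \right)} = 2 + b A = 2 + A b$)
$q{\left(T,Q \right)} = 2 + 9 Q$
$q{\left(-51,-112 - -18 \right)} + \frac{-11663 + U{\left(72,-41 \right)}}{-13562 + 9768} = \left(2 + 9 \left(-112 - -18\right)\right) + \frac{-11663 - \left(- \frac{41}{2}\right) 72}{-13562 + 9768} = \left(2 + 9 \left(-112 + 18\right)\right) + \frac{-11663 + 1476}{-3794} = \left(2 + 9 \left(-94\right)\right) - - \frac{10187}{3794} = \left(2 - 846\right) + \frac{10187}{3794} = -844 + \frac{10187}{3794} = - \frac{3191949}{3794}$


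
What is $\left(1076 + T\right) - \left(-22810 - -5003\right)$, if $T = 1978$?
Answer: $20861$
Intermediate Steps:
$\left(1076 + T\right) - \left(-22810 - -5003\right) = \left(1076 + 1978\right) - \left(-22810 - -5003\right) = 3054 - \left(-22810 + 5003\right) = 3054 - -17807 = 3054 + 17807 = 20861$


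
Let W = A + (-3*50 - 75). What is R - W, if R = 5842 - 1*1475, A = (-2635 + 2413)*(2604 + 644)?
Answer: 725648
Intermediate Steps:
A = -721056 (A = -222*3248 = -721056)
W = -721281 (W = -721056 + (-3*50 - 75) = -721056 + (-150 - 75) = -721056 - 225 = -721281)
R = 4367 (R = 5842 - 1475 = 4367)
R - W = 4367 - 1*(-721281) = 4367 + 721281 = 725648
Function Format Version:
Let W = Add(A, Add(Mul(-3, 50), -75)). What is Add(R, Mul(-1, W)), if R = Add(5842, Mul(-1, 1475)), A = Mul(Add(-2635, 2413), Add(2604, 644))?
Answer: 725648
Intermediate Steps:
A = -721056 (A = Mul(-222, 3248) = -721056)
W = -721281 (W = Add(-721056, Add(Mul(-3, 50), -75)) = Add(-721056, Add(-150, -75)) = Add(-721056, -225) = -721281)
R = 4367 (R = Add(5842, -1475) = 4367)
Add(R, Mul(-1, W)) = Add(4367, Mul(-1, -721281)) = Add(4367, 721281) = 725648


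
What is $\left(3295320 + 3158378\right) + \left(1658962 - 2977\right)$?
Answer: $8109683$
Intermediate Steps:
$\left(3295320 + 3158378\right) + \left(1658962 - 2977\right) = 6453698 + \left(1658962 - 2977\right) = 6453698 + 1655985 = 8109683$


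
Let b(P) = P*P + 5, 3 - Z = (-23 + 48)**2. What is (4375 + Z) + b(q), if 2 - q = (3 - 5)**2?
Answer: 3762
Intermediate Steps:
Z = -622 (Z = 3 - (-23 + 48)**2 = 3 - 1*25**2 = 3 - 1*625 = 3 - 625 = -622)
q = -2 (q = 2 - (3 - 5)**2 = 2 - 1*(-2)**2 = 2 - 1*4 = 2 - 4 = -2)
b(P) = 5 + P**2 (b(P) = P**2 + 5 = 5 + P**2)
(4375 + Z) + b(q) = (4375 - 622) + (5 + (-2)**2) = 3753 + (5 + 4) = 3753 + 9 = 3762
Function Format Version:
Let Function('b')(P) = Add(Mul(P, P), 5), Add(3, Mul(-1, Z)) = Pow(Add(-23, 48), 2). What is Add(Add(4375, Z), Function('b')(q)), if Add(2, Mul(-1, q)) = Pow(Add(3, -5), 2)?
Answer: 3762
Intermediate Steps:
Z = -622 (Z = Add(3, Mul(-1, Pow(Add(-23, 48), 2))) = Add(3, Mul(-1, Pow(25, 2))) = Add(3, Mul(-1, 625)) = Add(3, -625) = -622)
q = -2 (q = Add(2, Mul(-1, Pow(Add(3, -5), 2))) = Add(2, Mul(-1, Pow(-2, 2))) = Add(2, Mul(-1, 4)) = Add(2, -4) = -2)
Function('b')(P) = Add(5, Pow(P, 2)) (Function('b')(P) = Add(Pow(P, 2), 5) = Add(5, Pow(P, 2)))
Add(Add(4375, Z), Function('b')(q)) = Add(Add(4375, -622), Add(5, Pow(-2, 2))) = Add(3753, Add(5, 4)) = Add(3753, 9) = 3762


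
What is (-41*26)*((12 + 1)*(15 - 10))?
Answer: -69290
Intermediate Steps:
(-41*26)*((12 + 1)*(15 - 10)) = -13858*5 = -1066*65 = -69290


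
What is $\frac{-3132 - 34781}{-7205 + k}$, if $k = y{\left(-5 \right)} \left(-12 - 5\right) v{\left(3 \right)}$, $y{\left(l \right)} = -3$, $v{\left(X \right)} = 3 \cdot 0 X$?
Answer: $\frac{37913}{7205} \approx 5.262$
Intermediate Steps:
$v{\left(X \right)} = 0$ ($v{\left(X \right)} = 0 X = 0$)
$k = 0$ ($k = - 3 \left(-12 - 5\right) 0 = \left(-3\right) \left(-17\right) 0 = 51 \cdot 0 = 0$)
$\frac{-3132 - 34781}{-7205 + k} = \frac{-3132 - 34781}{-7205 + 0} = - \frac{37913}{-7205} = \left(-37913\right) \left(- \frac{1}{7205}\right) = \frac{37913}{7205}$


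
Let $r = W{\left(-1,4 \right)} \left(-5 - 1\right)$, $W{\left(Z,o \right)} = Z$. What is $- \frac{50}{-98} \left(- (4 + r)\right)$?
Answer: $- \frac{250}{49} \approx -5.102$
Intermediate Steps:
$r = 6$ ($r = - (-5 - 1) = \left(-1\right) \left(-6\right) = 6$)
$- \frac{50}{-98} \left(- (4 + r)\right) = - \frac{50}{-98} \left(- (4 + 6)\right) = \left(-50\right) \left(- \frac{1}{98}\right) \left(\left(-1\right) 10\right) = \frac{25}{49} \left(-10\right) = - \frac{250}{49}$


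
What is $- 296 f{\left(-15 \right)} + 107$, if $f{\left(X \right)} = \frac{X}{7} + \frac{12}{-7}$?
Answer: $\frac{8741}{7} \approx 1248.7$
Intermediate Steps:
$f{\left(X \right)} = - \frac{12}{7} + \frac{X}{7}$ ($f{\left(X \right)} = X \frac{1}{7} + 12 \left(- \frac{1}{7}\right) = \frac{X}{7} - \frac{12}{7} = - \frac{12}{7} + \frac{X}{7}$)
$- 296 f{\left(-15 \right)} + 107 = - 296 \left(- \frac{12}{7} + \frac{1}{7} \left(-15\right)\right) + 107 = - 296 \left(- \frac{12}{7} - \frac{15}{7}\right) + 107 = \left(-296\right) \left(- \frac{27}{7}\right) + 107 = \frac{7992}{7} + 107 = \frac{8741}{7}$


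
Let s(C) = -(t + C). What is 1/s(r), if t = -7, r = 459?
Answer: -1/452 ≈ -0.0022124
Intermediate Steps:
s(C) = 7 - C (s(C) = -(-7 + C) = 7 - C)
1/s(r) = 1/(7 - 1*459) = 1/(7 - 459) = 1/(-452) = -1/452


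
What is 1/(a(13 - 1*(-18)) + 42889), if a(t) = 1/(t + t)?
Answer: 62/2659119 ≈ 2.3316e-5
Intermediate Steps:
a(t) = 1/(2*t)
1/(a(13 - 1*(-18)) + 42889) = 1/(1/(2*(13 - 1*(-18))) + 42889) = 1/(1/(2*(13 + 18)) + 42889) = 1/((1/2)/31 + 42889) = 1/((1/2)*(1/31) + 42889) = 1/(1/62 + 42889) = 1/(2659119/62) = 62/2659119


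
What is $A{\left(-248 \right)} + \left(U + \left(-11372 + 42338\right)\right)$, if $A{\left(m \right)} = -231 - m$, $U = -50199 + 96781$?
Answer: $77565$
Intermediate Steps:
$U = 46582$
$A{\left(-248 \right)} + \left(U + \left(-11372 + 42338\right)\right) = \left(-231 - -248\right) + \left(46582 + \left(-11372 + 42338\right)\right) = \left(-231 + 248\right) + \left(46582 + 30966\right) = 17 + 77548 = 77565$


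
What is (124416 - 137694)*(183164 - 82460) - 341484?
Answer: -1337489196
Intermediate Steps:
(124416 - 137694)*(183164 - 82460) - 341484 = -13278*100704 - 341484 = -1337147712 - 341484 = -1337489196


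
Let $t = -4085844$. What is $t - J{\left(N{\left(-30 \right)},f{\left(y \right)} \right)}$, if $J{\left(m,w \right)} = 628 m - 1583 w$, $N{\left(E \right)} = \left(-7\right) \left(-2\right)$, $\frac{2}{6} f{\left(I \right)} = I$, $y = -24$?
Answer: $-4208612$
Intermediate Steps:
$f{\left(I \right)} = 3 I$
$N{\left(E \right)} = 14$
$J{\left(m,w \right)} = - 1583 w + 628 m$
$t - J{\left(N{\left(-30 \right)},f{\left(y \right)} \right)} = -4085844 - \left(- 1583 \cdot 3 \left(-24\right) + 628 \cdot 14\right) = -4085844 - \left(\left(-1583\right) \left(-72\right) + 8792\right) = -4085844 - \left(113976 + 8792\right) = -4085844 - 122768 = -4208612$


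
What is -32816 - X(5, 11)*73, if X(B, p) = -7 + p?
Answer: -33108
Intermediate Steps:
-32816 - X(5, 11)*73 = -32816 - (-7 + 11)*73 = -32816 - 4*73 = -32816 - 1*292 = -32816 - 292 = -33108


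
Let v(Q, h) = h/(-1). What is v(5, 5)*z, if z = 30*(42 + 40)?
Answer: -12300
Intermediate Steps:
v(Q, h) = -h (v(Q, h) = h*(-1) = -h)
z = 2460 (z = 30*82 = 2460)
v(5, 5)*z = -1*5*2460 = -5*2460 = -12300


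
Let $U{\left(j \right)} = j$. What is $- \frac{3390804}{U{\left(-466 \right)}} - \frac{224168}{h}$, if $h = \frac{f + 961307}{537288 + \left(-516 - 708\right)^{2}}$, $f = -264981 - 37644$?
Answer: $- \frac{52598941255326}{76736453} \approx -6.8545 \cdot 10^{5}$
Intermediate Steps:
$f = -302625$ ($f = -264981 - 37644 = -302625$)
$h = \frac{329341}{1017732}$ ($h = \frac{-302625 + 961307}{537288 + \left(-516 - 708\right)^{2}} = \frac{658682}{537288 + \left(-1224\right)^{2}} = \frac{658682}{537288 + 1498176} = \frac{658682}{2035464} = 658682 \cdot \frac{1}{2035464} = \frac{329341}{1017732} \approx 0.3236$)
$- \frac{3390804}{U{\left(-466 \right)}} - \frac{224168}{h} = - \frac{3390804}{-466} - \frac{224168}{\frac{329341}{1017732}} = \left(-3390804\right) \left(- \frac{1}{466}\right) - \frac{228142946976}{329341} = \frac{1695402}{233} - \frac{228142946976}{329341} = - \frac{52598941255326}{76736453}$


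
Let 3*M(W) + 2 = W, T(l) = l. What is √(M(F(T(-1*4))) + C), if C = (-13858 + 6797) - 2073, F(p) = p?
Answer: 4*I*√571 ≈ 95.582*I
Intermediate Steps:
M(W) = -⅔ + W/3
C = -9134 (C = -7061 - 2073 = -9134)
√(M(F(T(-1*4))) + C) = √((-⅔ + (-1*4)/3) - 9134) = √((-⅔ + (⅓)*(-4)) - 9134) = √((-⅔ - 4/3) - 9134) = √(-2 - 9134) = √(-9136) = 4*I*√571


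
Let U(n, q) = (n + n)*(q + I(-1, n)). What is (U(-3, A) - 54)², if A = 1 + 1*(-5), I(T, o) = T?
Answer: 576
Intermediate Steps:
A = -4 (A = 1 - 5 = -4)
U(n, q) = 2*n*(-1 + q) (U(n, q) = (n + n)*(q - 1) = (2*n)*(-1 + q) = 2*n*(-1 + q))
(U(-3, A) - 54)² = (2*(-3)*(-1 - 4) - 54)² = (2*(-3)*(-5) - 54)² = (30 - 54)² = (-24)² = 576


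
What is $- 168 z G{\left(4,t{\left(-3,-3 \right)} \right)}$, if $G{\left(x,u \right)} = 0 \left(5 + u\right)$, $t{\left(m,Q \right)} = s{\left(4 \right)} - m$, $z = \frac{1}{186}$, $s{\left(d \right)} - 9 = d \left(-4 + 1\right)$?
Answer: $0$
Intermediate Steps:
$s{\left(d \right)} = 9 - 3 d$ ($s{\left(d \right)} = 9 + d \left(-4 + 1\right) = 9 + d \left(-3\right) = 9 - 3 d$)
$z = \frac{1}{186} \approx 0.0053763$
$t{\left(m,Q \right)} = -3 - m$ ($t{\left(m,Q \right)} = \left(9 - 12\right) - m = -3 - m$)
$G{\left(x,u \right)} = 0$
$- 168 z G{\left(4,t{\left(-3,-3 \right)} \right)} = \left(-168\right) \frac{1}{186} \cdot 0 = \left(- \frac{28}{31}\right) 0 = 0$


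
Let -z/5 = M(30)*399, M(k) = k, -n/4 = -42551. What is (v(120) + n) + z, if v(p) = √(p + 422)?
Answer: 110354 + √542 ≈ 1.1038e+5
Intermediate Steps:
v(p) = √(422 + p)
n = 170204 (n = -4*(-42551) = 170204)
z = -59850 (z = -150*399 = -5*11970 = -59850)
(v(120) + n) + z = (√(422 + 120) + 170204) - 59850 = (√542 + 170204) - 59850 = (170204 + √542) - 59850 = 110354 + √542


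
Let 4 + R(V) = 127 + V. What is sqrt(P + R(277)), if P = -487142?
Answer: I*sqrt(486742) ≈ 697.67*I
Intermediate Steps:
R(V) = 123 + V (R(V) = -4 + (127 + V) = 123 + V)
sqrt(P + R(277)) = sqrt(-487142 + (123 + 277)) = sqrt(-487142 + 400) = sqrt(-486742) = I*sqrt(486742)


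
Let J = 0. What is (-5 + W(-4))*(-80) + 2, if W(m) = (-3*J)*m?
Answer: 402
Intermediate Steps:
W(m) = 0 (W(m) = (-3*0)*m = 0*m = 0)
(-5 + W(-4))*(-80) + 2 = (-5 + 0)*(-80) + 2 = -5*(-80) + 2 = 400 + 2 = 402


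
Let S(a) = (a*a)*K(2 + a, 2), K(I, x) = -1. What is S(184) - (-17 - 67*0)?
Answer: -33839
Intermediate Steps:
S(a) = -a² (S(a) = (a*a)*(-1) = a²*(-1) = -a²)
S(184) - (-17 - 67*0) = -1*184² - (-17 - 67*0) = -1*33856 - (-17 + 0) = -33856 - 1*(-17) = -33856 + 17 = -33839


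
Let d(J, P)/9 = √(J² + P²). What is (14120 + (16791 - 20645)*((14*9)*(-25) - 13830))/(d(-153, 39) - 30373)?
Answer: -1988065929920/920499799 - 1767286080*√2770/920499799 ≈ -2260.8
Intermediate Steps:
d(J, P) = 9*√(J² + P²)
(14120 + (16791 - 20645)*((14*9)*(-25) - 13830))/(d(-153, 39) - 30373) = (14120 + (16791 - 20645)*((14*9)*(-25) - 13830))/(9*√((-153)² + 39²) - 30373) = (14120 - 3854*(126*(-25) - 13830))/(9*√(23409 + 1521) - 30373) = (14120 - 3854*(-3150 - 13830))/(9*√24930 - 30373) = (14120 - 3854*(-16980))/(9*(3*√2770) - 30373) = (14120 + 65440920)/(27*√2770 - 30373) = 65455040/(-30373 + 27*√2770)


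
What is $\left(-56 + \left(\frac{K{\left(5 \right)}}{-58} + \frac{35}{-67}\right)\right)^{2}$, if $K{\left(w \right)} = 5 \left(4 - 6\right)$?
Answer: $\frac{11987622144}{3775249} \approx 3175.3$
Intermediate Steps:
$K{\left(w \right)} = -10$ ($K{\left(w \right)} = 5 \left(4 - 6\right) = 5 \left(-2\right) = -10$)
$\left(-56 + \left(\frac{K{\left(5 \right)}}{-58} + \frac{35}{-67}\right)\right)^{2} = \left(-56 + \left(- \frac{10}{-58} + \frac{35}{-67}\right)\right)^{2} = \left(-56 + \left(\left(-10\right) \left(- \frac{1}{58}\right) + 35 \left(- \frac{1}{67}\right)\right)\right)^{2} = \left(-56 + \left(\frac{5}{29} - \frac{35}{67}\right)\right)^{2} = \left(-56 - \frac{680}{1943}\right)^{2} = \left(- \frac{109488}{1943}\right)^{2} = \frac{11987622144}{3775249}$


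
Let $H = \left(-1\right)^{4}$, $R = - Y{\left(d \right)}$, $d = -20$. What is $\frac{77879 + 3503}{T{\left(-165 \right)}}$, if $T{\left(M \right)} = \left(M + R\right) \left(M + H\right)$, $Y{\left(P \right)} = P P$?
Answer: $\frac{40691}{46330} \approx 0.87829$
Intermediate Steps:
$Y{\left(P \right)} = P^{2}$
$R = -400$ ($R = - \left(-20\right)^{2} = \left(-1\right) 400 = -400$)
$H = 1$
$T{\left(M \right)} = \left(1 + M\right) \left(-400 + M\right)$ ($T{\left(M \right)} = \left(M - 400\right) \left(M + 1\right) = \left(-400 + M\right) \left(1 + M\right) = \left(1 + M\right) \left(-400 + M\right)$)
$\frac{77879 + 3503}{T{\left(-165 \right)}} = \frac{77879 + 3503}{-400 + \left(-165\right)^{2} - -65835} = \frac{81382}{-400 + 27225 + 65835} = \frac{81382}{92660} = 81382 \cdot \frac{1}{92660} = \frac{40691}{46330}$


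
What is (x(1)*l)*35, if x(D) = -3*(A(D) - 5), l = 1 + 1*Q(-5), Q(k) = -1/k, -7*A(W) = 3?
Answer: 684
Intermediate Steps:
A(W) = -3/7 (A(W) = -1/7*3 = -3/7)
l = 6/5 (l = 1 + 1*(-1/(-5)) = 1 + 1*(-1*(-1/5)) = 1 + 1*(1/5) = 1 + 1/5 = 6/5 ≈ 1.2000)
x(D) = 114/7 (x(D) = -3*(-3/7 - 5) = -3*(-38/7) = 114/7)
(x(1)*l)*35 = ((114/7)*(6/5))*35 = (684/35)*35 = 684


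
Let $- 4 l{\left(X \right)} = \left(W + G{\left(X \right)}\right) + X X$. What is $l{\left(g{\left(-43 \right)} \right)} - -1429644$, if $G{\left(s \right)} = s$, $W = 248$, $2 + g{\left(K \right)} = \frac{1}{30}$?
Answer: $\frac{5146493489}{3600} \approx 1.4296 \cdot 10^{6}$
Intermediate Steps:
$g{\left(K \right)} = - \frac{59}{30}$ ($g{\left(K \right)} = -2 + \frac{1}{30} = - \frac{59}{30}$)
$l{\left(X \right)} = -62 - \frac{X}{4} - \frac{X^{2}}{4}$ ($l{\left(X \right)} = - \frac{\left(248 + X\right) + X X}{4} = - \frac{\left(248 + X\right) + X^{2}}{4} = - \frac{248 + X + X^{2}}{4} = -62 - \frac{X}{4} - \frac{X^{2}}{4}$)
$l{\left(g{\left(-43 \right)} \right)} - -1429644 = \left(-62 - - \frac{59}{120} - \frac{\left(- \frac{59}{30}\right)^{2}}{4}\right) - -1429644 = \left(-62 + \frac{59}{120} - \frac{3481}{3600}\right) + 1429644 = - \frac{224911}{3600} + 1429644 = \frac{5146493489}{3600}$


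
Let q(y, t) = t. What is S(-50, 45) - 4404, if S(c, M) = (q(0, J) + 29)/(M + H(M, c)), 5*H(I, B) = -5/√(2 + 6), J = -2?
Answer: -71330676/16199 + 54*√2/16199 ≈ -4403.4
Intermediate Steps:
H(I, B) = -√2/4 (H(I, B) = (-5/√(2 + 6))/5 = (-5*√2/4)/5 = -√2/4)
S(c, M) = 27/(M - √2/4) (S(c, M) = (-2 + 29)/(M - √2/4) = 27/(M - √2/4))
S(-50, 45) - 4404 = 108/(-√2 + 4*45) - 4404 = 108/(-√2 + 180) - 4404 = 108/(180 - √2) - 4404 = -4404 + 108/(180 - √2)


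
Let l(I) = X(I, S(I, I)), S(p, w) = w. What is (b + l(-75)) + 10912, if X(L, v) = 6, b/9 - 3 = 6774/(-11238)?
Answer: 20489824/1873 ≈ 10940.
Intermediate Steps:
b = 40410/1873 (b = 27 + 9*(6774/(-11238)) = 27 + 9*(6774*(-1/11238)) = 27 + 9*(-1129/1873) = 27 - 10161/1873 = 40410/1873 ≈ 21.575)
l(I) = 6
(b + l(-75)) + 10912 = (40410/1873 + 6) + 10912 = 51648/1873 + 10912 = 20489824/1873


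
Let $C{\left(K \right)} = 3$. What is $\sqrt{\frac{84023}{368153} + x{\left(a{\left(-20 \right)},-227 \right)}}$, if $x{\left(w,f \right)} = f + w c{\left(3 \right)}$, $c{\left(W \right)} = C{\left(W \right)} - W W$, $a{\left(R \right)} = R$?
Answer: $\frac{2 i \sqrt{3617871560311}}{368153} \approx 10.333 i$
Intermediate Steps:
$c{\left(W \right)} = 3 - W^{2}$ ($c{\left(W \right)} = 3 - W W = 3 - W^{2}$)
$x{\left(w,f \right)} = f - 6 w$ ($x{\left(w,f \right)} = f + w \left(3 - 3^{2}\right) = f + w \left(3 - 9\right) = f + w \left(-6\right) = f - 6 w$)
$\sqrt{\frac{84023}{368153} + x{\left(a{\left(-20 \right)},-227 \right)}} = \sqrt{\frac{84023}{368153} - 107} = \sqrt{- \frac{39308348}{368153}} = \frac{2 i \sqrt{3617871560311}}{368153}$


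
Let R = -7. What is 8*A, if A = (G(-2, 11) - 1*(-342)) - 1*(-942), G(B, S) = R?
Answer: 10216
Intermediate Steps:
G(B, S) = -7
A = 1277 (A = (-7 - 1*(-342)) - 1*(-942) = (-7 + 342) + 942 = 335 + 942 = 1277)
8*A = 8*1277 = 10216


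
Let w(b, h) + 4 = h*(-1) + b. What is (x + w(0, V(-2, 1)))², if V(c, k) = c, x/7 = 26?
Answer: 32400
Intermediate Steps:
x = 182 (x = 7*26 = 182)
w(b, h) = -4 + b - h (w(b, h) = -4 + (h*(-1) + b) = -4 + (-h + b) = -4 + (b - h) = -4 + b - h)
(x + w(0, V(-2, 1)))² = (182 + (-4 + 0 - 1*(-2)))² = (182 + (-4 + 0 + 2))² = (182 - 2)² = 180² = 32400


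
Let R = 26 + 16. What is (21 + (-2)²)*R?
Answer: 1050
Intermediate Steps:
R = 42
(21 + (-2)²)*R = (21 + (-2)²)*42 = (21 + 4)*42 = 25*42 = 1050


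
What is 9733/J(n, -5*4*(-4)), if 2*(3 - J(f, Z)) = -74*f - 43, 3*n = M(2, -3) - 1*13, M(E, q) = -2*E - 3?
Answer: -58398/1333 ≈ -43.809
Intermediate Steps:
M(E, q) = -3 - 2*E
n = -20/3 (n = ((-3 - 2*2) - 1*13)/3 = ((-3 - 4) - 13)/3 = (-7 - 13)/3 = (⅓)*(-20) = -20/3 ≈ -6.6667)
J(f, Z) = 49/2 + 37*f (J(f, Z) = 3 - (-74*f - 43)/2 = 3 - (-43 - 74*f)/2 = 3 + (43/2 + 37*f) = 49/2 + 37*f)
9733/J(n, -5*4*(-4)) = 9733/(49/2 + 37*(-20/3)) = 9733/(49/2 - 740/3) = 9733/(-1333/6) = 9733*(-6/1333) = -58398/1333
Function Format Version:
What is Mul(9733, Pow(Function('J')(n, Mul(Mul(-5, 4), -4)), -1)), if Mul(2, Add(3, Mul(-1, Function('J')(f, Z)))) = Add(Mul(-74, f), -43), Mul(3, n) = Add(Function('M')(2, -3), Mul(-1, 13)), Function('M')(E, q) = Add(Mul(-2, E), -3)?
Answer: Rational(-58398, 1333) ≈ -43.809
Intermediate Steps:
Function('M')(E, q) = Add(-3, Mul(-2, E))
n = Rational(-20, 3) (n = Mul(Rational(1, 3), Add(Add(-3, Mul(-2, 2)), Mul(-1, 13))) = Mul(Rational(1, 3), Add(Add(-3, -4), -13)) = Mul(Rational(1, 3), Add(-7, -13)) = Mul(Rational(1, 3), -20) = Rational(-20, 3) ≈ -6.6667)
Function('J')(f, Z) = Add(Rational(49, 2), Mul(37, f)) (Function('J')(f, Z) = Add(3, Mul(Rational(-1, 2), Add(Mul(-74, f), -43))) = Add(3, Mul(Rational(-1, 2), Add(-43, Mul(-74, f)))) = Add(3, Add(Rational(43, 2), Mul(37, f))) = Add(Rational(49, 2), Mul(37, f)))
Mul(9733, Pow(Function('J')(n, Mul(Mul(-5, 4), -4)), -1)) = Mul(9733, Pow(Add(Rational(49, 2), Mul(37, Rational(-20, 3))), -1)) = Mul(9733, Pow(Add(Rational(49, 2), Rational(-740, 3)), -1)) = Mul(9733, Pow(Rational(-1333, 6), -1)) = Mul(9733, Rational(-6, 1333)) = Rational(-58398, 1333)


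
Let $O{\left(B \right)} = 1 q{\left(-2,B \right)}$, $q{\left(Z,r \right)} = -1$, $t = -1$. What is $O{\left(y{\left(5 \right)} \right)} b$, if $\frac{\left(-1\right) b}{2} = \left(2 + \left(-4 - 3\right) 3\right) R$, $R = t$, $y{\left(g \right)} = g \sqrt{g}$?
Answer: $38$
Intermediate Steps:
$y{\left(g \right)} = g^{\frac{3}{2}}$
$O{\left(B \right)} = -1$ ($O{\left(B \right)} = 1 \left(-1\right) = -1$)
$R = -1$
$b = -38$ ($b = - 2 \left(2 + \left(-4 - 3\right) 3\right) \left(-1\right) = - 2 \left(2 - 21\right) \left(-1\right) = - 2 \left(\left(-19\right) \left(-1\right)\right) = \left(-2\right) 19 = -38$)
$O{\left(y{\left(5 \right)} \right)} b = \left(-1\right) \left(-38\right) = 38$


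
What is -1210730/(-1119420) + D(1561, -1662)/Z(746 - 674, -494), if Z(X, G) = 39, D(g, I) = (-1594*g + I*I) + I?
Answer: 10163967221/1455246 ≈ 6984.4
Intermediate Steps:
D(g, I) = I + I² - 1594*g (D(g, I) = (-1594*g + I²) + I = (I² - 1594*g) + I = I + I² - 1594*g)
-1210730/(-1119420) + D(1561, -1662)/Z(746 - 674, -494) = -1210730/(-1119420) + (-1662 + (-1662)² - 1594*1561)/39 = -1210730*(-1/1119420) + (-1662 + 2762244 - 2488234)*(1/39) = 121073/111942 + 272348*(1/39) = 121073/111942 + 272348/39 = 10163967221/1455246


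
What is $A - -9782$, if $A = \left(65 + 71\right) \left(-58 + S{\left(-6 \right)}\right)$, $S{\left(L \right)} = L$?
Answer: $1078$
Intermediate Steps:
$A = -8704$ ($A = \left(65 + 71\right) \left(-58 - 6\right) = 136 \left(-64\right) = -8704$)
$A - -9782 = -8704 - -9782 = -8704 + 9782 = 1078$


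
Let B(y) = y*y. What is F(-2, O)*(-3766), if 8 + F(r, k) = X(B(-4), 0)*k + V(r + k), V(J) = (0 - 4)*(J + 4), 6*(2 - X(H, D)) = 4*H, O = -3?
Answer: -82852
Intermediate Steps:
B(y) = y²
X(H, D) = 2 - 2*H/3
V(J) = -16 - 4*J (V(J) = -4*(4 + J) = -16 - 4*J)
F(r, k) = -24 - 4*r - 38*k/3 (F(r, k) = -8 + ((2 - ⅔*(-4)²)*k + (-16 - 4*(r + k))) = -8 + ((2 - ⅔*16)*k + (-16 - 4*(k + r))) = -8 + ((2 - 32/3)*k + (-16 + (-4*k - 4*r))) = -8 + (-26*k/3 + (-16 - 4*k - 4*r)) = -8 + (-16 - 4*r - 38*k/3) = -24 - 4*r - 38*k/3)
F(-2, O)*(-3766) = (-24 - 4*(-2) - 38/3*(-3))*(-3766) = (-24 + 8 + 38)*(-3766) = 22*(-3766) = -82852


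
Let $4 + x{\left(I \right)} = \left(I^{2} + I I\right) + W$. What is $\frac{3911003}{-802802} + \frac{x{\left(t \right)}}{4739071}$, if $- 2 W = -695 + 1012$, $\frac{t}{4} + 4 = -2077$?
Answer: $\frac{46358002833983}{1902267838471} \approx 24.37$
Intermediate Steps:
$t = -8324$ ($t = -16 + 4 \left(-2077\right) = -16 - 8308 = -8324$)
$W = - \frac{317}{2}$ ($W = - \frac{-695 + 1012}{2} = \left(- \frac{1}{2}\right) 317 = - \frac{317}{2} \approx -158.5$)
$x{\left(I \right)} = - \frac{325}{2} + 2 I^{2}$ ($x{\left(I \right)} = -4 - \left(\frac{317}{2} - I^{2} - I I\right) = -4 + \left(\left(I^{2} + I^{2}\right) - \frac{317}{2}\right) = -4 + \left(2 I^{2} - \frac{317}{2}\right) = -4 + \left(- \frac{317}{2} + 2 I^{2}\right) = - \frac{325}{2} + 2 I^{2}$)
$\frac{3911003}{-802802} + \frac{x{\left(t \right)}}{4739071} = \frac{3911003}{-802802} + \frac{- \frac{325}{2} + 2 \left(-8324\right)^{2}}{4739071} = 3911003 \left(- \frac{1}{802802}\right) + \left(- \frac{325}{2} + 2 \cdot 69288976\right) \frac{1}{4739071} = - \frac{3911003}{802802} + \left(- \frac{325}{2} + 138577952\right) \frac{1}{4739071} = - \frac{3911003}{802802} + \frac{277155579}{2} \cdot \frac{1}{4739071} = - \frac{3911003}{802802} + \frac{277155579}{9478142} = \frac{46358002833983}{1902267838471}$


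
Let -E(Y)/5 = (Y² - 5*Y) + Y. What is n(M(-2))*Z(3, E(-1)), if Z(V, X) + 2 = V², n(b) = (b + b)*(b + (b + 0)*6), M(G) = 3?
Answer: 882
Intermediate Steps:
E(Y) = -5*Y² + 20*Y (E(Y) = -5*((Y² - 5*Y) + Y) = -5*(Y² - 4*Y) = -5*Y² + 20*Y)
n(b) = 14*b² (n(b) = (2*b)*(b + b*6) = (2*b)*(b + 6*b) = (2*b)*(7*b) = 14*b²)
Z(V, X) = -2 + V²
n(M(-2))*Z(3, E(-1)) = (14*3²)*(-2 + 3²) = (14*9)*(-2 + 9) = 126*7 = 882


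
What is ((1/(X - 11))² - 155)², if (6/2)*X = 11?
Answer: 5626650121/234256 ≈ 24019.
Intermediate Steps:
X = 11/3 (X = (⅓)*11 = 11/3 ≈ 3.6667)
((1/(X - 11))² - 155)² = ((1/(11/3 - 11))² - 155)² = ((1/(-22/3))² - 155)² = ((-3/22)² - 155)² = (9/484 - 155)² = (-75011/484)² = 5626650121/234256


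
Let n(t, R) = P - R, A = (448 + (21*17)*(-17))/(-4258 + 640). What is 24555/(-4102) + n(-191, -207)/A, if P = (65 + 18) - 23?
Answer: 78051693/470558 ≈ 165.87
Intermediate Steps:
P = 60 (P = 83 - 23 = 60)
A = 5621/3618 (A = (448 + 357*(-17))/(-3618) = (448 - 6069)*(-1/3618) = -5621*(-1/3618) = 5621/3618 ≈ 1.5536)
n(t, R) = 60 - R
24555/(-4102) + n(-191, -207)/A = 24555/(-4102) + (60 - 1*(-207))/(5621/3618) = 24555*(-1/4102) + (60 + 207)*(3618/5621) = -24555/4102 + 267*(3618/5621) = -24555/4102 + 966006/5621 = 78051693/470558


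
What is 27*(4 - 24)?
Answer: -540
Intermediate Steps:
27*(4 - 24) = 27*(-20) = -540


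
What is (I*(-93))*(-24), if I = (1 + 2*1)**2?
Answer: 20088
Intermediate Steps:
I = 9 (I = (1 + 2)**2 = 3**2 = 9)
(I*(-93))*(-24) = (9*(-93))*(-24) = -837*(-24) = 20088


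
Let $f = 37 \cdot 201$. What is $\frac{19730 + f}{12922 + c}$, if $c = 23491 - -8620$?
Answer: $\frac{27167}{45033} \approx 0.60327$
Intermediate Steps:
$f = 7437$
$c = 32111$ ($c = 23491 + 8620 = 32111$)
$\frac{19730 + f}{12922 + c} = \frac{19730 + 7437}{12922 + 32111} = \frac{27167}{45033}$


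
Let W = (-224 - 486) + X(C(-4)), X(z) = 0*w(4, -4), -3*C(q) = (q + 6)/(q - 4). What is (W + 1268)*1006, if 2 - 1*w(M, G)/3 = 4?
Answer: 561348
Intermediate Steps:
C(q) = -(6 + q)/(3*(-4 + q)) (C(q) = -(q + 6)/(3*(q - 4)) = -(6 + q)/(3*(-4 + q)))
w(M, G) = -6 (w(M, G) = 6 - 3*4 = 6 - 12 = -6)
X(z) = 0 (X(z) = 0*(-6) = 0)
W = -710 (W = (-224 - 486) + 0 = -710 + 0 = -710)
(W + 1268)*1006 = (-710 + 1268)*1006 = 558*1006 = 561348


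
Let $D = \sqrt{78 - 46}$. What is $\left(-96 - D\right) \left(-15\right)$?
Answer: $1440 + 60 \sqrt{2} \approx 1524.9$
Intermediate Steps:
$D = 4 \sqrt{2}$ ($D = \sqrt{32} = 4 \sqrt{2} \approx 5.6569$)
$\left(-96 - D\right) \left(-15\right) = \left(-96 - 4 \sqrt{2}\right) \left(-15\right) = 1440 + 60 \sqrt{2}$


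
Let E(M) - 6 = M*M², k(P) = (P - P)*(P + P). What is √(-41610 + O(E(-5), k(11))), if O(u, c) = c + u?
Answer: I*√41729 ≈ 204.28*I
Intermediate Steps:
k(P) = 0 (k(P) = 0*(2*P) = 0)
E(M) = 6 + M³ (E(M) = 6 + M*M² = 6 + M³)
√(-41610 + O(E(-5), k(11))) = √(-41610 + (0 + (6 + (-5)³))) = √(-41610 + (0 + (6 - 125))) = √(-41610 + (0 - 119)) = √(-41610 - 119) = √(-41729) = I*√41729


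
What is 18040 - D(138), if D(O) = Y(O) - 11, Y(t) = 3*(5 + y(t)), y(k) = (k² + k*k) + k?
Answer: -96642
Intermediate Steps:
y(k) = k + 2*k² (y(k) = (k² + k²) + k = 2*k² + k = k + 2*k²)
Y(t) = 15 + 3*t*(1 + 2*t) (Y(t) = 3*(5 + t*(1 + 2*t)) = 15 + 3*t*(1 + 2*t))
D(O) = 4 + 3*O*(1 + 2*O) (D(O) = (15 + 3*O*(1 + 2*O)) - 11 = 4 + 3*O*(1 + 2*O))
18040 - D(138) = 18040 - (4 + 3*138*(1 + 2*138)) = 18040 - (4 + 3*138*(1 + 276)) = 18040 - (4 + 3*138*277) = 18040 - (4 + 114678) = 18040 - 1*114682 = 18040 - 114682 = -96642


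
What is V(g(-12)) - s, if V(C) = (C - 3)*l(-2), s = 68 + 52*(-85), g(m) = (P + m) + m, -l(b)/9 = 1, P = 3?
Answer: 4568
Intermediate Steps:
l(b) = -9 (l(b) = -9*1 = -9)
g(m) = 3 + 2*m (g(m) = (3 + m) + m = 3 + 2*m)
s = -4352 (s = 68 - 4420 = -4352)
V(C) = 27 - 9*C (V(C) = (C - 3)*(-9) = (-3 + C)*(-9) = 27 - 9*C)
V(g(-12)) - s = (27 - 9*(3 + 2*(-12))) - 1*(-4352) = (27 - 9*(3 - 24)) + 4352 = (27 - 9*(-21)) + 4352 = (27 + 189) + 4352 = 216 + 4352 = 4568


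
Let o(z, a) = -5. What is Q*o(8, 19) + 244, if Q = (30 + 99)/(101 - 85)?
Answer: 3259/16 ≈ 203.69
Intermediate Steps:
Q = 129/16 ≈ 8.0625
Q*o(8, 19) + 244 = (129/16)*(-5) + 244 = -645/16 + 244 = 3259/16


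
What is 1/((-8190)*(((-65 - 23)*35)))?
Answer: 1/25225200 ≈ 3.9643e-8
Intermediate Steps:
1/((-8190)*(((-65 - 23)*35))) = -1/(8190*((-88*35))) = -1/8190/(-3080) = -1/8190*(-1/3080) = 1/25225200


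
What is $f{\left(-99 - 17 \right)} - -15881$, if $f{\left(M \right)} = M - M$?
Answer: $15881$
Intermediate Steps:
$f{\left(M \right)} = 0$
$f{\left(-99 - 17 \right)} - -15881 = 0 - -15881 = 0 + 15881 = 15881$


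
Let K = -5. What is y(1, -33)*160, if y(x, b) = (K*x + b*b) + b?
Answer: 168160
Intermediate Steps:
y(x, b) = b + b² - 5*x (y(x, b) = (-5*x + b*b) + b = (-5*x + b²) + b = (b² - 5*x) + b = b + b² - 5*x)
y(1, -33)*160 = (-33 + (-33)² - 5*1)*160 = (-33 + 1089 - 5)*160 = 1051*160 = 168160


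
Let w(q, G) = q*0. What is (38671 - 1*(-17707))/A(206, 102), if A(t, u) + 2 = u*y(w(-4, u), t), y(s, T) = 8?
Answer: 28189/407 ≈ 69.260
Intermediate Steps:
w(q, G) = 0
A(t, u) = -2 + 8*u (A(t, u) = -2 + u*8 = -2 + 8*u)
(38671 - 1*(-17707))/A(206, 102) = (38671 - 1*(-17707))/(-2 + 8*102) = (38671 + 17707)/(-2 + 816) = 56378/814 = 56378*(1/814) = 28189/407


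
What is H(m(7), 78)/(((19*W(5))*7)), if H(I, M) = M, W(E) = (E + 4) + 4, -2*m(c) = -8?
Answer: 6/133 ≈ 0.045113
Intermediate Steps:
m(c) = 4 (m(c) = -½*(-8) = 4)
W(E) = 8 + E (W(E) = (4 + E) + 4 = 8 + E)
H(m(7), 78)/(((19*W(5))*7)) = 78/(((19*(8 + 5))*7)) = 78/(((19*13)*7)) = 78/((247*7)) = 78/1729 = 78*(1/1729) = 6/133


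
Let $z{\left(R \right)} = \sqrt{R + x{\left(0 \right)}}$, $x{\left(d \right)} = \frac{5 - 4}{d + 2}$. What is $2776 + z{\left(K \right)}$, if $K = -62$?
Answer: $2776 + \frac{i \sqrt{246}}{2} \approx 2776.0 + 7.8422 i$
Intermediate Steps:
$x{\left(d \right)} = \frac{1}{2 + d}$ ($x{\left(d \right)} = 1 \frac{1}{2 + d} = \frac{1}{2 + d}$)
$z{\left(R \right)} = \sqrt{\frac{1}{2} + R}$ ($z{\left(R \right)} = \sqrt{R + \frac{1}{2 + 0}} = \sqrt{R + \frac{1}{2}} = \sqrt{\frac{1}{2} + R}$)
$2776 + z{\left(K \right)} = 2776 + \frac{\sqrt{2 + 4 \left(-62\right)}}{2} = 2776 + \frac{\sqrt{2 - 248}}{2} = 2776 + \frac{\sqrt{-246}}{2} = 2776 + \frac{i \sqrt{246}}{2}$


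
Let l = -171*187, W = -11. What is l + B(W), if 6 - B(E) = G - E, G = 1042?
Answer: -33024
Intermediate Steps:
l = -31977
B(E) = -1036 + E (B(E) = 6 - (1042 - E) = 6 + (-1042 + E) = -1036 + E)
l + B(W) = -31977 + (-1036 - 11) = -31977 - 1047 = -33024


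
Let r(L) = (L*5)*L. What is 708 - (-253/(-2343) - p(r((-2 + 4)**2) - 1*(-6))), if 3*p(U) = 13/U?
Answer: 12968089/18318 ≈ 707.94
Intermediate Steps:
r(L) = 5*L**2 (r(L) = (5*L)*L = 5*L**2)
p(U) = 13/(3*U) (p(U) = (13/U)/3 = 13/(3*U))
708 - (-253/(-2343) - p(r((-2 + 4)**2) - 1*(-6))) = 708 - (-253/(-2343) - 13/(3*(5*((-2 + 4)**2)**2 - 1*(-6)))) = 708 - (-253*(-1/2343) - 13/(3*(5*(2**2)**2 + 6))) = 708 - (23/213 - 13/(3*(5*4**2 + 6))) = 708 - (23/213 - 13/(3*(5*16 + 6))) = 708 - (23/213 - 13/(3*(80 + 6))) = 708 - (23/213 - 13/(3*86)) = 708 - (23/213 - 1*13/258) = 708 - (23/213 - 13/258) = 708 - 1*1055/18318 = 708 - 1055/18318 = 12968089/18318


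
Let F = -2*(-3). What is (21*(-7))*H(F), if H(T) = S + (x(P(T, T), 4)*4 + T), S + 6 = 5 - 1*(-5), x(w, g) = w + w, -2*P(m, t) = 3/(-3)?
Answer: -2058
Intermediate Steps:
F = 6
P(m, t) = ½ (P(m, t) = -3/(2*(-3)) = -3*(-1)/(2*3) = -½*(-1) = ½)
x(w, g) = 2*w
S = 4 (S = -6 + (5 - 1*(-5)) = -6 + (5 + 5) = -6 + 10 = 4)
H(T) = 8 + T (H(T) = 4 + ((2*(½))*4 + T) = 4 + (1*4 + T) = 4 + (4 + T) = 8 + T)
(21*(-7))*H(F) = (21*(-7))*(8 + 6) = -147*14 = -2058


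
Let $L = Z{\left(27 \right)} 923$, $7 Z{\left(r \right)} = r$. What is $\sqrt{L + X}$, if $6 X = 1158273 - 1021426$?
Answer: $\frac{\sqrt{46513110}}{42} \approx 162.38$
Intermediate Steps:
$Z{\left(r \right)} = \frac{r}{7}$
$L = \frac{24921}{7}$ ($L = \frac{1}{7} \cdot 27 \cdot 923 = \frac{27}{7} \cdot 923 = \frac{24921}{7} \approx 3560.1$)
$X = \frac{136847}{6}$ ($X = \frac{1158273 - 1021426}{6} = \frac{1}{6} \cdot 136847 = \frac{136847}{6} \approx 22808.0$)
$\sqrt{L + X} = \sqrt{\frac{24921}{7} + \frac{136847}{6}} = \sqrt{\frac{1107455}{42}} = \frac{\sqrt{46513110}}{42}$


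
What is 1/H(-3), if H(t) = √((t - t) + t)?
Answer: -I*√3/3 ≈ -0.57735*I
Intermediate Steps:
H(t) = √t (H(t) = √(0 + t) = √t)
1/H(-3) = 1/(√(-3)) = 1/(I*√3) = -I*√3/3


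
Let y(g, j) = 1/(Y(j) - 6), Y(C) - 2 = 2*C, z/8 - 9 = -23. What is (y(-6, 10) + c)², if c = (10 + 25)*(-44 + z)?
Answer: 7631594881/256 ≈ 2.9811e+7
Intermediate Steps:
z = -112 (z = 72 + 8*(-23) = 72 - 184 = -112)
Y(C) = 2 + 2*C
y(g, j) = 1/(-4 + 2*j) (y(g, j) = 1/((2 + 2*j) - 6) = 1/(-4 + 2*j))
c = -5460 (c = (10 + 25)*(-44 - 112) = 35*(-156) = -5460)
(y(-6, 10) + c)² = (1/(2*(-2 + 10)) - 5460)² = ((½)/8 - 5460)² = ((½)*(⅛) - 5460)² = (1/16 - 5460)² = (-87359/16)² = 7631594881/256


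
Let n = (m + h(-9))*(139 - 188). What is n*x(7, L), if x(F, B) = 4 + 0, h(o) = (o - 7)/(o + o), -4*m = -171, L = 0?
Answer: -76979/9 ≈ -8553.2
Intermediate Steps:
m = 171/4 (m = -¼*(-171) = 171/4 ≈ 42.750)
h(o) = (-7 + o)/(2*o) (h(o) = (-7 + o)/((2*o)) = (-7 + o)*(1/(2*o)) = (-7 + o)/(2*o))
x(F, B) = 4
n = -76979/36 (n = (171/4 + (½)*(-7 - 9)/(-9))*(139 - 188) = (171/4 + (½)*(-⅑)*(-16))*(-49) = (171/4 + 8/9)*(-49) = (1571/36)*(-49) = -76979/36 ≈ -2138.3)
n*x(7, L) = -76979/36*4 = -76979/9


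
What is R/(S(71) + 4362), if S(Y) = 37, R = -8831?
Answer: -8831/4399 ≈ -2.0075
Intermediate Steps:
R/(S(71) + 4362) = -8831/(37 + 4362) = -8831/4399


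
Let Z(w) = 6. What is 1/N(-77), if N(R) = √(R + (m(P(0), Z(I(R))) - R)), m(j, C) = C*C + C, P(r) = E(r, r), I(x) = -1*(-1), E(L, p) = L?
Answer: √42/42 ≈ 0.15430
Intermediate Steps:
I(x) = 1
P(r) = r
m(j, C) = C + C² (m(j, C) = C² + C = C + C²)
N(R) = √42 (N(R) = √(R + (6*(1 + 6) - R)) = √(R + (6*7 - R)) = √(R + (42 - R)) = √42)
1/N(-77) = 1/(√42) = √42/42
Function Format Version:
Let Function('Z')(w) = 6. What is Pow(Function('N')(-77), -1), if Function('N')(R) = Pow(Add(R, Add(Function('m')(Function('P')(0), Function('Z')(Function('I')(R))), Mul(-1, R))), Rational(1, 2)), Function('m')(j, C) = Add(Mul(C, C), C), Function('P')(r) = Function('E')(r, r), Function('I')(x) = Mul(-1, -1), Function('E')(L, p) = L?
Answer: Mul(Rational(1, 42), Pow(42, Rational(1, 2))) ≈ 0.15430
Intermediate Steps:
Function('I')(x) = 1
Function('P')(r) = r
Function('m')(j, C) = Add(C, Pow(C, 2)) (Function('m')(j, C) = Add(Pow(C, 2), C) = Add(C, Pow(C, 2)))
Function('N')(R) = Pow(42, Rational(1, 2)) (Function('N')(R) = Pow(Add(R, Add(Mul(6, Add(1, 6)), Mul(-1, R))), Rational(1, 2)) = Pow(Add(R, Add(Mul(6, 7), Mul(-1, R))), Rational(1, 2)) = Pow(Add(R, Add(42, Mul(-1, R))), Rational(1, 2)) = Pow(42, Rational(1, 2)))
Pow(Function('N')(-77), -1) = Pow(Pow(42, Rational(1, 2)), -1) = Mul(Rational(1, 42), Pow(42, Rational(1, 2)))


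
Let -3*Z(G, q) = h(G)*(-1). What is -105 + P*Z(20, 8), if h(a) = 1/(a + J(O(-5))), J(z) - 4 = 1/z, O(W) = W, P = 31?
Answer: -37330/357 ≈ -104.57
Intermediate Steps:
J(z) = 4 + 1/z
h(a) = 1/(19/5 + a) (h(a) = 1/(a + (4 + 1/(-5))) = 1/(a + (4 - 1/5)) = 1/(a + 19/5) = 1/(19/5 + a))
Z(G, q) = 5/(3*(19 + 5*G)) (Z(G, q) = -5/(19 + 5*G)*(-1)/3 = -(-5)/(3*(19 + 5*G)) = 5/(3*(19 + 5*G)))
-105 + P*Z(20, 8) = -105 + 31*(5/(3*(19 + 5*20))) = -105 + 31*(5/(3*(19 + 100))) = -105 + 31*((5/3)/119) = -105 + 31*((5/3)*(1/119)) = -105 + 31*(5/357) = -105 + 155/357 = -37330/357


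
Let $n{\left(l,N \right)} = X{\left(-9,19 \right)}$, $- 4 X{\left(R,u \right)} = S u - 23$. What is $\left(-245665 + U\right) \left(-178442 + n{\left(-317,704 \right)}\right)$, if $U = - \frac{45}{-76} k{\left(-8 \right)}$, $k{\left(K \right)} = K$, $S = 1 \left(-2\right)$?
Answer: $\frac{3331388006575}{76} \approx 4.3834 \cdot 10^{10}$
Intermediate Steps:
$S = -2$
$X{\left(R,u \right)} = \frac{23}{4} + \frac{u}{2}$ ($X{\left(R,u \right)} = - \frac{- 2 u - 23}{4} = - \frac{-23 - 2 u}{4} = \frac{23}{4} + \frac{u}{2}$)
$n{\left(l,N \right)} = \frac{61}{4}$ ($n{\left(l,N \right)} = \frac{23}{4} + \frac{1}{2} \cdot 19 = \frac{23}{4} + \frac{19}{2} = \frac{61}{4}$)
$U = - \frac{90}{19}$ ($U = - \frac{45}{-76} \left(-8\right) = \left(-45\right) \left(- \frac{1}{76}\right) \left(-8\right) = \frac{45}{76} \left(-8\right) = - \frac{90}{19} \approx -4.7368$)
$\left(-245665 + U\right) \left(-178442 + n{\left(-317,704 \right)}\right) = \left(-245665 - \frac{90}{19}\right) \left(-178442 + \frac{61}{4}\right) = \left(- \frac{4667725}{19}\right) \left(- \frac{713707}{4}\right) = \frac{3331388006575}{76}$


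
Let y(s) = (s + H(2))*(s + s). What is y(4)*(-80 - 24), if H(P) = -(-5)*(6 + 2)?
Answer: -36608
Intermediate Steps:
H(P) = 40 (H(P) = -(-5)*8 = -1*(-40) = 40)
y(s) = 2*s*(40 + s) (y(s) = (s + 40)*(s + s) = (40 + s)*(2*s) = 2*s*(40 + s))
y(4)*(-80 - 24) = (2*4*(40 + 4))*(-80 - 24) = (2*4*44)*(-104) = 352*(-104) = -36608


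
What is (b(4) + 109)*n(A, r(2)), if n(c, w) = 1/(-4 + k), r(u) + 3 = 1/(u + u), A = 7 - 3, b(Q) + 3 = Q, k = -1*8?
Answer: -55/6 ≈ -9.1667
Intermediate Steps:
k = -8
b(Q) = -3 + Q
A = 4
r(u) = -3 + 1/(2*u) (r(u) = -3 + 1/(u + u) = -3 + 1/(2*u))
n(c, w) = -1/12 (n(c, w) = 1/(-4 - 8) = 1/(-12) = -1/12)
(b(4) + 109)*n(A, r(2)) = ((-3 + 4) + 109)*(-1/12) = (1 + 109)*(-1/12) = 110*(-1/12) = -55/6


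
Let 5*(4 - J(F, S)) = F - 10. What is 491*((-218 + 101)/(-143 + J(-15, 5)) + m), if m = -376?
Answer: -24681097/134 ≈ -1.8419e+5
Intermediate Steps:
J(F, S) = 6 - F/5 (J(F, S) = 4 - (F - 10)/5 = 4 - (-10 + F)/5 = 4 + (2 - F/5) = 6 - F/5)
491*((-218 + 101)/(-143 + J(-15, 5)) + m) = 491*((-218 + 101)/(-143 + (6 - ⅕*(-15))) - 376) = 491*(-117/(-143 + (6 + 3)) - 376) = 491*(-117/(-143 + 9) - 376) = 491*(-117/(-134) - 376) = 491*(-117*(-1/134) - 376) = 491*(117/134 - 376) = 491*(-50267/134) = -24681097/134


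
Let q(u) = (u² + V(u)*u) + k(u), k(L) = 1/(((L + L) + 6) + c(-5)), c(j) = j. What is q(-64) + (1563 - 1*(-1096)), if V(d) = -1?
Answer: 866012/127 ≈ 6819.0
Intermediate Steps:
k(L) = 1/(1 + 2*L) (k(L) = 1/(((L + L) + 6) - 5) = 1/((2*L + 6) - 5) = 1/((6 + 2*L) - 5) = 1/(1 + 2*L))
q(u) = u² + 1/(1 + 2*u) - u (q(u) = (u² - u) + 1/(1 + 2*u) = u² + 1/(1 + 2*u) - u)
q(-64) + (1563 - 1*(-1096)) = (1 - 64*(1 + 2*(-64))*(-1 - 64))/(1 + 2*(-64)) + (1563 - 1*(-1096)) = (1 - 64*(1 - 128)*(-65))/(1 - 128) + (1563 + 1096) = (1 - 64*(-127)*(-65))/(-127) + 2659 = -(1 - 528320)/127 + 2659 = -1/127*(-528319) + 2659 = 528319/127 + 2659 = 866012/127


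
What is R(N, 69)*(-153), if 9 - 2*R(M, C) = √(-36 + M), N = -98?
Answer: -1377/2 + 153*I*√134/2 ≈ -688.5 + 885.55*I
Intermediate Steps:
R(M, C) = 9/2 - √(-36 + M)/2
R(N, 69)*(-153) = (9/2 - √(-36 - 98)/2)*(-153) = (9/2 - I*√134/2)*(-153) = -1377/2 + 153*I*√134/2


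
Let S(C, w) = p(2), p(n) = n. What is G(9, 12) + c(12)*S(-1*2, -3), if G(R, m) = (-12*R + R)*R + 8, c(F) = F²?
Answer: -595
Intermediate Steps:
S(C, w) = 2
G(R, m) = 8 - 11*R² (G(R, m) = (-11*R)*R + 8 = -11*R² + 8 = 8 - 11*R²)
G(9, 12) + c(12)*S(-1*2, -3) = (8 - 11*9²) + 12²*2 = (8 - 11*81) + 144*2 = (8 - 891) + 288 = -883 + 288 = -595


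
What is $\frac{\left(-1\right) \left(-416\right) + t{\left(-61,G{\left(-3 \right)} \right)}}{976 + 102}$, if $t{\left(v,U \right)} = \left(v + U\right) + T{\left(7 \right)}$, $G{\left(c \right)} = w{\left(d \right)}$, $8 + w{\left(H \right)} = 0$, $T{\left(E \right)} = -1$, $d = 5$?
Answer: $\frac{173}{539} \approx 0.32096$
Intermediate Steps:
$w{\left(H \right)} = -8$ ($w{\left(H \right)} = -8 + 0 = -8$)
$G{\left(c \right)} = -8$
$t{\left(v,U \right)} = -1 + U + v$ ($t{\left(v,U \right)} = \left(v + U\right) - 1 = \left(U + v\right) - 1 = -1 + U + v$)
$\frac{\left(-1\right) \left(-416\right) + t{\left(-61,G{\left(-3 \right)} \right)}}{976 + 102} = \frac{\left(-1\right) \left(-416\right) - 70}{976 + 102} = \frac{416 - 70}{1078} = 346 \cdot \frac{1}{1078} = \frac{173}{539}$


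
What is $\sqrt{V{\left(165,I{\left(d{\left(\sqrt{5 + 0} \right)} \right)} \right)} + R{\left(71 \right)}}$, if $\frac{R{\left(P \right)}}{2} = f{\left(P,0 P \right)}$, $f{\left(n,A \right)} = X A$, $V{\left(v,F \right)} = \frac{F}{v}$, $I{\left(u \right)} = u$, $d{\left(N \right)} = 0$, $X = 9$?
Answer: $0$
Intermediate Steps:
$f{\left(n,A \right)} = 9 A$
$R{\left(P \right)} = 0$ ($R{\left(P \right)} = 2 \cdot 9 \cdot 0 P = 2 \cdot 9 \cdot 0 = 2 \cdot 0 = 0$)
$\sqrt{V{\left(165,I{\left(d{\left(\sqrt{5 + 0} \right)} \right)} \right)} + R{\left(71 \right)}} = \sqrt{\frac{0}{165} + 0} = \sqrt{0 \cdot \frac{1}{165} + 0} = \sqrt{0 + 0} = \sqrt{0} = 0$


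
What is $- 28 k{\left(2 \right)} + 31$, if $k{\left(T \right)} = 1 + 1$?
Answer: $-25$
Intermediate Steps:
$k{\left(T \right)} = 2$
$- 28 k{\left(2 \right)} + 31 = \left(-28\right) 2 + 31 = -56 + 31 = -25$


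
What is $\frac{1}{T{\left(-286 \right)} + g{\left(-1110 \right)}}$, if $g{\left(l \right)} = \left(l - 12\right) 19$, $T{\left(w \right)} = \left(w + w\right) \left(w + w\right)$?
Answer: $\frac{1}{305866} \approx 3.2694 \cdot 10^{-6}$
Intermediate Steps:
$T{\left(w \right)} = 4 w^{2}$ ($T{\left(w \right)} = 2 w 2 w = 4 w^{2}$)
$g{\left(l \right)} = -228 + 19 l$ ($g{\left(l \right)} = \left(-12 + l\right) 19 = -228 + 19 l$)
$\frac{1}{T{\left(-286 \right)} + g{\left(-1110 \right)}} = \frac{1}{4 \left(-286\right)^{2} + \left(-228 + 19 \left(-1110\right)\right)} = \frac{1}{4 \cdot 81796 - 21318} = \frac{1}{327184 - 21318} = \frac{1}{305866}$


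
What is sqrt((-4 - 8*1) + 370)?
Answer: sqrt(358) ≈ 18.921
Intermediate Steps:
sqrt((-4 - 8*1) + 370) = sqrt((-4 - 8) + 370) = sqrt(-12 + 370) = sqrt(358)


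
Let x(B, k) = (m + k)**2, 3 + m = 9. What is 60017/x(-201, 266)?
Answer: 60017/73984 ≈ 0.81122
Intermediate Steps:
m = 6 (m = -3 + 9 = 6)
x(B, k) = (6 + k)**2
60017/x(-201, 266) = 60017/((6 + 266)**2) = 60017/(272**2) = 60017/73984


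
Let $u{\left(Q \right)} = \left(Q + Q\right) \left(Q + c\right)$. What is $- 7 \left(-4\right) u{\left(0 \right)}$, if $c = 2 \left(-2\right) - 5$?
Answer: $0$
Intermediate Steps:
$c = -9$ ($c = -4 - 5 = -9$)
$u{\left(Q \right)} = 2 Q \left(-9 + Q\right)$ ($u{\left(Q \right)} = \left(Q + Q\right) \left(Q - 9\right) = 2 Q \left(-9 + Q\right)$)
$- 7 \left(-4\right) u{\left(0 \right)} = - 7 \left(-4\right) 2 \cdot 0 \left(-9 + 0\right) = \left(-1\right) \left(-28\right) 2 \cdot 0 \left(-9\right) = 28 \cdot 0 = 0$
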